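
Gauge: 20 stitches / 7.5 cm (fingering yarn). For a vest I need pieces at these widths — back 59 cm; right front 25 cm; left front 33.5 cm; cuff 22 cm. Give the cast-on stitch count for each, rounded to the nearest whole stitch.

back 157; right front 67; left front 89; cuff 59.

Rate = 20/7.5 = 2.667 sts per cm.
back: 59 × 2.667 = 157.33 → 157.
right front: 25 × 2.667 = 66.67 → 67.
left front: 33.5 × 2.667 = 89.33 → 89.
cuff: 22 × 2.667 = 58.67 → 59.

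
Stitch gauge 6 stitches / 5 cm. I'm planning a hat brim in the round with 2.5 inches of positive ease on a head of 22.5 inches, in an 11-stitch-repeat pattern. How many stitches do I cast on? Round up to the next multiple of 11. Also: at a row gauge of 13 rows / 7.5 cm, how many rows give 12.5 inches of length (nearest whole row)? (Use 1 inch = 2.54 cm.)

Finished = 22.5 + 2.5 = 25 inches.
25 inches × 2.54 = 63.50 cm.
6/5 = 1.2 sts per cm; 63.50 × 1.2 = 76.20 sts.
Next multiple of 11 → 77.
12.5 inches = 31.75 cm; × 1.733 = 55.03 → 55 rows.

Cast on 77 stitches; work 55 rows.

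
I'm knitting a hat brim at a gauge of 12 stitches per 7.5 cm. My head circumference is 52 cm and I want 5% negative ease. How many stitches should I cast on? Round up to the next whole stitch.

80 stitches.

Finished = 52 × 0.95 = 49.40 cm.
12 / 7.5 = 1.6 sts per cm.
49.40 × 1.6 = 79.04 sts.
→ 80 sts.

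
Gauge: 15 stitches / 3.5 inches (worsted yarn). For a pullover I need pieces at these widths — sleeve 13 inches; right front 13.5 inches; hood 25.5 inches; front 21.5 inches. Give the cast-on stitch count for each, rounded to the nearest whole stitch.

Rate = 15/3.5 = 4.286 sts per in.
sleeve: 13 × 4.286 = 55.71 → 56.
right front: 13.5 × 4.286 = 57.86 → 58.
hood: 25.5 × 4.286 = 109.29 → 109.
front: 21.5 × 4.286 = 92.14 → 92.

sleeve 56; right front 58; hood 109; front 92.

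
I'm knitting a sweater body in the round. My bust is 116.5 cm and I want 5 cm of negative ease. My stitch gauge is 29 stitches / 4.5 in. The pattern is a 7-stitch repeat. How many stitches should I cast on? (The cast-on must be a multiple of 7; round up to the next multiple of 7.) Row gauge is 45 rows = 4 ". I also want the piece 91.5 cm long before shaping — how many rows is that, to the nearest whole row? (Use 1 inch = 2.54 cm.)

Cast on 287 stitches; work 405 rows.

Finished = 116.5 − 5 = 111.5 cm.
111.5 cm × 1/2.54 = 43.90 inches.
29/4.5 = 6.444 sts per in; 43.90 × 6.444 = 282.90 sts.
Next multiple of 7 → 287.
91.5 cm = 36.02 inches; × 11.25 = 405.27 → 405 rows.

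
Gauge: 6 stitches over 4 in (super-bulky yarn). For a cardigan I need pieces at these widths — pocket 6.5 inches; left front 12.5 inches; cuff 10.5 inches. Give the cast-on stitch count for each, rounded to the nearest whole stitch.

pocket 10; left front 19; cuff 16.

Rate = 6/4 = 1.5 sts per in.
pocket: 6.5 × 1.5 = 9.75 → 10.
left front: 12.5 × 1.5 = 18.75 → 19.
cuff: 10.5 × 1.5 = 15.75 → 16.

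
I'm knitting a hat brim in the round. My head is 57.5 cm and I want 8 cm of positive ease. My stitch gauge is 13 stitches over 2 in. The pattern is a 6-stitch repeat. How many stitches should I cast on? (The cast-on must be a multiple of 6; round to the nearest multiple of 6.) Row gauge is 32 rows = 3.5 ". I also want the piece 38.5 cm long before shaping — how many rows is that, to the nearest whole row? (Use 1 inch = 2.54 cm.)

Finished = 57.5 + 8 = 65.5 cm.
65.5 cm × 1/2.54 = 25.79 inches.
13/2 = 6.5 sts per in; 25.79 × 6.5 = 167.62 sts.
Nearest multiple of 6 → 168.
38.5 cm = 15.16 inches; × 9.143 = 138.58 → 139 rows.

Cast on 168 stitches; work 139 rows.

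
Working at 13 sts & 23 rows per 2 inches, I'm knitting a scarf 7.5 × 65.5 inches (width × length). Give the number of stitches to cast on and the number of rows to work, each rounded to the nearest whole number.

Stitch gauge = 13/2 = 6.5 sts/in; 7.5 × 6.5 = 48.75 → 49 sts.
Row gauge = 23/2 = 11.5 rows/in; 65.5 × 11.5 = 753.25 → 753 rows.

Cast on 49 stitches and work 753 rows.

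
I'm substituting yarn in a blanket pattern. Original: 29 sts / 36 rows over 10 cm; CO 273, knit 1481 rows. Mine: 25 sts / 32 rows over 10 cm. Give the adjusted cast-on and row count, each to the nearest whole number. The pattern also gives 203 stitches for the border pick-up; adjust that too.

Cast on 235 stitches; work 1316 rows; border pick-up 175 stitches.

Stitches: 273 × 25/29 = 235.34 → 235.
Rows: 1481 × 32/36 = 1316.44 → 1316.
border pick-up: 203 × 25/29 = 175.00 → 175.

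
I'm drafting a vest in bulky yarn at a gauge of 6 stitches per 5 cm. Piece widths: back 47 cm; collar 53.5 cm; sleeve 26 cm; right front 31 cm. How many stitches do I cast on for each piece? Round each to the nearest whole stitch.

Rate = 6/5 = 1.2 sts per cm.
back: 47 × 1.2 = 56.40 → 56.
collar: 53.5 × 1.2 = 64.20 → 64.
sleeve: 26 × 1.2 = 31.20 → 31.
right front: 31 × 1.2 = 37.20 → 37.

back 56; collar 64; sleeve 31; right front 37.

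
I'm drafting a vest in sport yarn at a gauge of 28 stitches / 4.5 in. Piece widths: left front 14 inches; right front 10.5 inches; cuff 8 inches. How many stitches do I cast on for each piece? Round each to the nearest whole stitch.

left front 87; right front 65; cuff 50.

Rate = 28/4.5 = 6.222 sts per in.
left front: 14 × 6.222 = 87.11 → 87.
right front: 10.5 × 6.222 = 65.33 → 65.
cuff: 8 × 6.222 = 49.78 → 50.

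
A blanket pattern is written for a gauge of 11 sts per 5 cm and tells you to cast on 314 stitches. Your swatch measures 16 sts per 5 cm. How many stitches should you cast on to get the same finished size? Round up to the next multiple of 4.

CO 460 sts.

Scale factor = 16 / 11 = 1.455.
314 × 16 / 11 = 456.73 sts.
→ 460 sts.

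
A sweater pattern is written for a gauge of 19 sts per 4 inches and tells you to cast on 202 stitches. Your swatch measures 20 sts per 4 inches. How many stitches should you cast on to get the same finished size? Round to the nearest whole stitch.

Scale factor = 20 / 19 = 1.053.
202 × 20 / 19 = 212.63 sts.
→ 213 sts.

Cast on 213 stitches.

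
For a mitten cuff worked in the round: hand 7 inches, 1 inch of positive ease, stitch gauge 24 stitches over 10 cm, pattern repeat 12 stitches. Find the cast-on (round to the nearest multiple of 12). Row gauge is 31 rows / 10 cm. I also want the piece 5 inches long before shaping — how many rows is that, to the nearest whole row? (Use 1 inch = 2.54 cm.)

Cast on 48 stitches; work 39 rows.

Finished = 7 + 1 = 8 inches.
8 inches × 2.54 = 20.32 cm.
24/10 = 2.4 sts per cm; 20.32 × 2.4 = 48.77 sts.
Nearest multiple of 12 → 48.
5 inches = 12.70 cm; × 3.1 = 39.37 → 39 rows.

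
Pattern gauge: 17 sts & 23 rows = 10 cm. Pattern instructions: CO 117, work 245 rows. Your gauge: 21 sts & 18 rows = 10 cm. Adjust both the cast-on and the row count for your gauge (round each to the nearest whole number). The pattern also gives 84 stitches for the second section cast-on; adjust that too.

Cast on 145 stitches; work 192 rows; second section cast-on 104 stitches.

Stitches: 117 × 21/17 = 144.53 → 145.
Rows: 245 × 18/23 = 191.74 → 192.
second section cast-on: 84 × 21/17 = 103.76 → 104.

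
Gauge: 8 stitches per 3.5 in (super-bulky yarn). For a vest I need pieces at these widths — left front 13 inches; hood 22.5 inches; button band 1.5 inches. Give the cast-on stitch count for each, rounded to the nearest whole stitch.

Rate = 8/3.5 = 2.286 sts per in.
left front: 13 × 2.286 = 29.71 → 30.
hood: 22.5 × 2.286 = 51.43 → 51.
button band: 1.5 × 2.286 = 3.43 → 3.

left front 30; hood 51; button band 3.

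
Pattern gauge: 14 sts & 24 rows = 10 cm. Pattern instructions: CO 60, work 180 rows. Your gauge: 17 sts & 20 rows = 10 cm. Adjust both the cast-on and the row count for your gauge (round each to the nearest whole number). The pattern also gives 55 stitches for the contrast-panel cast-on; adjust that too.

Stitches: 60 × 17/14 = 72.86 → 73.
Rows: 180 × 20/24 = 150.00 → 150.
contrast-panel cast-on: 55 × 17/14 = 66.79 → 67.

Cast on 73 stitches; work 150 rows; contrast-panel cast-on 67 stitches.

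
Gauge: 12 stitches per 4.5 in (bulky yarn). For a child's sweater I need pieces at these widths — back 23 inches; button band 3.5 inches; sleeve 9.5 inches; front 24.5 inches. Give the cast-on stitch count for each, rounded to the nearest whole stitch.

Rate = 12/4.5 = 2.667 sts per in.
back: 23 × 2.667 = 61.33 → 61.
button band: 3.5 × 2.667 = 9.33 → 9.
sleeve: 9.5 × 2.667 = 25.33 → 25.
front: 24.5 × 2.667 = 65.33 → 65.

back 61; button band 9; sleeve 25; front 65.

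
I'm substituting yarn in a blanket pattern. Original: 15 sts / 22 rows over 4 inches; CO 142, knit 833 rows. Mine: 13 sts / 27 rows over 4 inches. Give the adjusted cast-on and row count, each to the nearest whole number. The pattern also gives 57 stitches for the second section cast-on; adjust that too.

Cast on 123 stitches; work 1022 rows; second section cast-on 49 stitches.

Stitches: 142 × 13/15 = 123.07 → 123.
Rows: 833 × 27/22 = 1022.32 → 1022.
second section cast-on: 57 × 13/15 = 49.40 → 49.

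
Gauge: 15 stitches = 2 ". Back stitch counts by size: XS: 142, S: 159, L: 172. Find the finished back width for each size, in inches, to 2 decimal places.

15/2 = 7.5 sts per in.
XS: 142 / 7.5 = 18.933 → 18.93 in.
S: 159 / 7.5 = 21.200 → 21.20 in.
L: 172 / 7.5 = 22.933 → 22.93 in.

XS 18.93 inches; S 21.20 inches; L 22.93 inches.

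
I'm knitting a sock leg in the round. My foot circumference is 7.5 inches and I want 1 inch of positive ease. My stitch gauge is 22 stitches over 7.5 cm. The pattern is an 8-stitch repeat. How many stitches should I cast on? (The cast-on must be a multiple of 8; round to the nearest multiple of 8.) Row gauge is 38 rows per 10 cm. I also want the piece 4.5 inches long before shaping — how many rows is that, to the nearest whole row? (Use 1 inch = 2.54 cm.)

Cast on 64 stitches; work 43 rows.

Finished = 7.5 + 1 = 8.5 inches.
8.5 inches × 2.54 = 21.59 cm.
22/7.5 = 2.933 sts per cm; 21.59 × 2.933 = 63.33 sts.
Nearest multiple of 8 → 64.
4.5 inches = 11.43 cm; × 3.8 = 43.43 → 43 rows.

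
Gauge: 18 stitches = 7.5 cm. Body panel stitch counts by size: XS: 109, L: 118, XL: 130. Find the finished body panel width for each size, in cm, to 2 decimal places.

18/7.5 = 2.4 sts per cm.
XS: 109 / 2.4 = 45.417 → 45.42 cm.
L: 118 / 2.4 = 49.167 → 49.17 cm.
XL: 130 / 2.4 = 54.167 → 54.17 cm.

XS 45.42 cm; L 49.17 cm; XL 54.17 cm.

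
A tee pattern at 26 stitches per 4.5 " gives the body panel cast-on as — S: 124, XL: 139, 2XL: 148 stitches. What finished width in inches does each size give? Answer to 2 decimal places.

S 21.46 inches; XL 24.06 inches; 2XL 25.62 inches.

26/4.5 = 5.778 sts per in.
S: 124 / 5.778 = 21.462 → 21.46 in.
XL: 139 / 5.778 = 24.058 → 24.06 in.
2XL: 148 / 5.778 = 25.615 → 25.62 in.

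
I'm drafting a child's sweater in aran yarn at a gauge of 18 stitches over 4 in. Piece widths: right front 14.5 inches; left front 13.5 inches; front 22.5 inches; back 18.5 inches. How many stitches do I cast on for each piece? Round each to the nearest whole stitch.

Rate = 18/4 = 4.5 sts per in.
right front: 14.5 × 4.5 = 65.25 → 65.
left front: 13.5 × 4.5 = 60.75 → 61.
front: 22.5 × 4.5 = 101.25 → 101.
back: 18.5 × 4.5 = 83.25 → 83.

right front 65; left front 61; front 101; back 83.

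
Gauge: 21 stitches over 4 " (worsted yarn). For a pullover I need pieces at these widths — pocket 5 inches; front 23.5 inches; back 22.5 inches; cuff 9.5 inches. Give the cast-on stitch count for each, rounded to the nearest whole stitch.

Rate = 21/4 = 5.25 sts per in.
pocket: 5 × 5.25 = 26.25 → 26.
front: 23.5 × 5.25 = 123.38 → 123.
back: 22.5 × 5.25 = 118.12 → 118.
cuff: 9.5 × 5.25 = 49.88 → 50.

pocket 26; front 123; back 118; cuff 50.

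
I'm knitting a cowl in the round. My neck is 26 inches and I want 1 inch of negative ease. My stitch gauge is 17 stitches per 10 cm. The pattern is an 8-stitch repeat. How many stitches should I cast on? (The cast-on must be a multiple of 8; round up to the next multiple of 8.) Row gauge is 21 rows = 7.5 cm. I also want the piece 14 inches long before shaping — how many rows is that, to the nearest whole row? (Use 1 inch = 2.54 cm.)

Finished = 26 − 1 = 25 inches.
25 inches × 2.54 = 63.50 cm.
17/10 = 1.7 sts per cm; 63.50 × 1.7 = 107.95 sts.
Next multiple of 8 → 112.
14 inches = 35.56 cm; × 2.8 = 99.57 → 100 rows.

Cast on 112 stitches; work 100 rows.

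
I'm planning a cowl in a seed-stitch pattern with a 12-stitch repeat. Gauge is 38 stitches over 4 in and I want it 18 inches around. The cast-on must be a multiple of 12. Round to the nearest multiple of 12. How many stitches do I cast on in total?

168 stitches.

38 / 4 = 9.5 sts per inch.
18 × 9.5 = 171.00 sts.
Nearest multiple of 12: 168.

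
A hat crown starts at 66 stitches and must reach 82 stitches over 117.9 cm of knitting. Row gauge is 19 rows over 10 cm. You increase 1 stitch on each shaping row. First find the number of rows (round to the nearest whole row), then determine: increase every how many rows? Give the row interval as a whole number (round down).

Rows = 117.9 × 1.9 = 224.0 → 224 rows.
Stitches to add: 16 → 16 shaping rows (at 1 st each).
224 / 16 = 14.00 → every 14 rows.

Increase every 14th row.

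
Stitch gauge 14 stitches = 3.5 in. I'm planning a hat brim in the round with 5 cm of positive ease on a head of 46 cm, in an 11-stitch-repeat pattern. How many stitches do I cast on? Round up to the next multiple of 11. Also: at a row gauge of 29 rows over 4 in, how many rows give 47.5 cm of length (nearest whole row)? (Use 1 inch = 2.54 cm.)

Cast on 88 stitches; work 136 rows.

Finished = 46 + 5 = 51 cm.
51 cm × 1/2.54 = 20.08 inches.
14/3.5 = 4 sts per in; 20.08 × 4 = 80.31 sts.
Next multiple of 11 → 88.
47.5 cm = 18.70 inches; × 7.25 = 135.58 → 136 rows.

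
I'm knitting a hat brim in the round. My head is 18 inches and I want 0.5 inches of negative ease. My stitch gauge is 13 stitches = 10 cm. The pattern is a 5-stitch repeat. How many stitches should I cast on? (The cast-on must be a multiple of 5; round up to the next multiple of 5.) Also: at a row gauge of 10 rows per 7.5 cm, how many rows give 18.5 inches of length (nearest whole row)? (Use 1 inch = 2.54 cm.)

Cast on 60 stitches; work 63 rows.

Finished = 18 − 0.5 = 17.5 inches.
17.5 inches × 2.54 = 44.45 cm.
13/10 = 1.3 sts per cm; 44.45 × 1.3 = 57.78 sts.
Next multiple of 5 → 60.
18.5 inches = 46.99 cm; × 1.333 = 62.65 → 63 rows.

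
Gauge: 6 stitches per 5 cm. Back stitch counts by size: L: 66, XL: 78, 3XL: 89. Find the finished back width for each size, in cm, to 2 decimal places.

6/5 = 1.2 sts per cm.
L: 66 / 1.2 = 55.000 → 55.00 cm.
XL: 78 / 1.2 = 65.000 → 65.00 cm.
3XL: 89 / 1.2 = 74.167 → 74.17 cm.

L 55.00 cm; XL 65.00 cm; 3XL 74.17 cm.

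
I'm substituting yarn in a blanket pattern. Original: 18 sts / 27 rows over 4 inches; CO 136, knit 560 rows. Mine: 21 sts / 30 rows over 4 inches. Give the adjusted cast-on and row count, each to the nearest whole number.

Stitches: 136 × 21/18 = 158.67 → 159.
Rows: 560 × 30/27 = 622.22 → 622.

Cast on 159 stitches; work 622 rows.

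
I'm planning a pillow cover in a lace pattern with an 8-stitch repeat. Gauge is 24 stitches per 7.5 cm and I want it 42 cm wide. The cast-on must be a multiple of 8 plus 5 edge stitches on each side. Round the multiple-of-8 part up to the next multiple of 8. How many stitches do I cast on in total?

24 / 7.5 = 3.2 sts per cm.
42 × 3.2 = 134.40 sts.
Less 10 edge sts → 124.40 for the repeat.
Next multiple of 8: 128.
Add back 10 edge sts → 138.

CO 138 sts.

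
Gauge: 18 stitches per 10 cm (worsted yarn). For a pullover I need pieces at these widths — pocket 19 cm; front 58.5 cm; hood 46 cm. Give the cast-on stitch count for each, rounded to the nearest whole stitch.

pocket 34; front 105; hood 83.

Rate = 18/10 = 1.8 sts per cm.
pocket: 19 × 1.8 = 34.20 → 34.
front: 58.5 × 1.8 = 105.30 → 105.
hood: 46 × 1.8 = 82.80 → 83.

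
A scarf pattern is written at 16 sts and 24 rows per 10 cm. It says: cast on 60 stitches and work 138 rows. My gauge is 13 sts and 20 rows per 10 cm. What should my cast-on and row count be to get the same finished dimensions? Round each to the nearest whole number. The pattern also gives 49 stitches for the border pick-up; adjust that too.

Stitches: 60 × 13/16 = 48.75 → 49.
Rows: 138 × 20/24 = 115.00 → 115.
border pick-up: 49 × 13/16 = 39.81 → 40.

Cast on 49 stitches; work 115 rows; border pick-up 40 stitches.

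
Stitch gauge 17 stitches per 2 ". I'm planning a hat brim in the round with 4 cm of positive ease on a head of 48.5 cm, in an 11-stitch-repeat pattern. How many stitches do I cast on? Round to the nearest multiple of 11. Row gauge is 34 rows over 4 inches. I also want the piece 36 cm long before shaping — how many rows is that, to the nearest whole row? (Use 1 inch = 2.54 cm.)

Cast on 176 stitches; work 120 rows.

Finished = 48.5 + 4 = 52.5 cm.
52.5 cm × 1/2.54 = 20.67 inches.
17/2 = 8.5 sts per in; 20.67 × 8.5 = 175.69 sts.
Nearest multiple of 11 → 176.
36 cm = 14.17 inches; × 8.5 = 120.47 → 120 rows.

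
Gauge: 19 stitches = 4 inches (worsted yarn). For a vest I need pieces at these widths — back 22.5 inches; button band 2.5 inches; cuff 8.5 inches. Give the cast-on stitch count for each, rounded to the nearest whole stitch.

Rate = 19/4 = 4.75 sts per in.
back: 22.5 × 4.75 = 106.88 → 107.
button band: 2.5 × 4.75 = 11.88 → 12.
cuff: 8.5 × 4.75 = 40.38 → 40.

back 107; button band 12; cuff 40.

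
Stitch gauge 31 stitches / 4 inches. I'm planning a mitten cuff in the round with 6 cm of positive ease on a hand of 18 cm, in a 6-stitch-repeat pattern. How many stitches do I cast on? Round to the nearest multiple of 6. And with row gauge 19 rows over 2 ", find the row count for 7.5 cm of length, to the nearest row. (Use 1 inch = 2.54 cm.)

Cast on 72 stitches; work 28 rows.

Finished = 18 + 6 = 24 cm.
24 cm × 1/2.54 = 9.45 inches.
31/4 = 7.75 sts per in; 9.45 × 7.75 = 73.23 sts.
Nearest multiple of 6 → 72.
7.5 cm = 2.95 inches; × 9.5 = 28.05 → 28 rows.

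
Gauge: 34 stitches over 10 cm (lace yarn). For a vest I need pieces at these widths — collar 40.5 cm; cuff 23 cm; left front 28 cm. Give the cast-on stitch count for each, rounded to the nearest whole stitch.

collar 138; cuff 78; left front 95.

Rate = 34/10 = 3.4 sts per cm.
collar: 40.5 × 3.4 = 137.70 → 138.
cuff: 23 × 3.4 = 78.20 → 78.
left front: 28 × 3.4 = 95.20 → 95.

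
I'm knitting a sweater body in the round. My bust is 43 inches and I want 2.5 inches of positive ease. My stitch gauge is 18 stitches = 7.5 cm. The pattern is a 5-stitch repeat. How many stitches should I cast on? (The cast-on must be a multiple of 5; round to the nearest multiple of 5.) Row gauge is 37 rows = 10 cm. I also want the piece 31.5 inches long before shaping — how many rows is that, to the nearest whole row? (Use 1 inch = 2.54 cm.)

Cast on 275 stitches; work 296 rows.

Finished = 43 + 2.5 = 45.5 inches.
45.5 inches × 2.54 = 115.57 cm.
18/7.5 = 2.4 sts per cm; 115.57 × 2.4 = 277.37 sts.
Nearest multiple of 5 → 275.
31.5 inches = 80.01 cm; × 3.7 = 296.04 → 296 rows.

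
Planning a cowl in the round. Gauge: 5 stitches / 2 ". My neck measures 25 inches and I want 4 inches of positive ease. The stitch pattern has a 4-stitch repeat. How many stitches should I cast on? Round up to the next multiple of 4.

Finished = 25 + 4 = 29 inches.
5 / 2 = 2.5 sts/in.
29 × 2.5 = 72.50 sts.
Next multiple of 4: 76.

76 stitches.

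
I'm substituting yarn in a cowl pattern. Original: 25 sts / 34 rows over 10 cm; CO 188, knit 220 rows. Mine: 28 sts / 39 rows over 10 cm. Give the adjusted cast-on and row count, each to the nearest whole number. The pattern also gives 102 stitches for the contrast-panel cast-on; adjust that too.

Cast on 211 stitches; work 252 rows; contrast-panel cast-on 114 stitches.

Stitches: 188 × 28/25 = 210.56 → 211.
Rows: 220 × 39/34 = 252.35 → 252.
contrast-panel cast-on: 102 × 28/25 = 114.24 → 114.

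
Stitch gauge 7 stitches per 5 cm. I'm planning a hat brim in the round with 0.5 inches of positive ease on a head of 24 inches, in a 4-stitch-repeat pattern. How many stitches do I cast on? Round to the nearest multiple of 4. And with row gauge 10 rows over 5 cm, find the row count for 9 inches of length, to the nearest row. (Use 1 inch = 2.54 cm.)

Cast on 88 stitches; work 46 rows.

Finished = 24 + 0.5 = 24.5 inches.
24.5 inches × 2.54 = 62.23 cm.
7/5 = 1.4 sts per cm; 62.23 × 1.4 = 87.12 sts.
Nearest multiple of 4 → 88.
9 inches = 22.86 cm; × 2 = 45.72 → 46 rows.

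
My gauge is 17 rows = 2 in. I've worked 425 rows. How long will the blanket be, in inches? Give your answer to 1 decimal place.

50.0 inches.

17 rows / 2 inch = 8.5 rows per inch.
425 / 8.5 = 50.00 inches.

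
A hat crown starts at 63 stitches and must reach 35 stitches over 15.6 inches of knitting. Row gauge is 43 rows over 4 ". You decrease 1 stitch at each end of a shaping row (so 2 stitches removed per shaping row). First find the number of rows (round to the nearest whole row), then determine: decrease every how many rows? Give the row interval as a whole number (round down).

Decrease every 12th row.

Rows = 15.6 × 10.75 = 167.7 → 168 rows.
Stitches to remove: 28 → 14 shaping rows (at 2 st each).
168 / 14 = 12.00 → every 12 rows.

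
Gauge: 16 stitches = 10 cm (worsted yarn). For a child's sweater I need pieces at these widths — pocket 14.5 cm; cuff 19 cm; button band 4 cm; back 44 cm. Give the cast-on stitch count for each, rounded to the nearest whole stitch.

Rate = 16/10 = 1.6 sts per cm.
pocket: 14.5 × 1.6 = 23.20 → 23.
cuff: 19 × 1.6 = 30.40 → 30.
button band: 4 × 1.6 = 6.40 → 6.
back: 44 × 1.6 = 70.40 → 70.

pocket 23; cuff 30; button band 6; back 70.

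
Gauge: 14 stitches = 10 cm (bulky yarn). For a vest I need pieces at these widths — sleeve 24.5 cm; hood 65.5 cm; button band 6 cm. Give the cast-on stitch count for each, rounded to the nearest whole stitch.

sleeve 34; hood 92; button band 8.

Rate = 14/10 = 1.4 sts per cm.
sleeve: 24.5 × 1.4 = 34.30 → 34.
hood: 65.5 × 1.4 = 91.70 → 92.
button band: 6 × 1.4 = 8.40 → 8.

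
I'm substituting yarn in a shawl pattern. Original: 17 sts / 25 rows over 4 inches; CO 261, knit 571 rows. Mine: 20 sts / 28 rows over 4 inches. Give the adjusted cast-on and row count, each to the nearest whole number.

Stitches: 261 × 20/17 = 307.06 → 307.
Rows: 571 × 28/25 = 639.52 → 640.

Cast on 307 stitches; work 640 rows.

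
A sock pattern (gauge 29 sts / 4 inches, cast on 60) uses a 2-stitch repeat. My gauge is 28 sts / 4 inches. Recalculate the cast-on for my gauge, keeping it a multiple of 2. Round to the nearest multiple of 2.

60 × 28 / 29 = 57.93.
Nearest multiple of 2: 58.

58 stitches.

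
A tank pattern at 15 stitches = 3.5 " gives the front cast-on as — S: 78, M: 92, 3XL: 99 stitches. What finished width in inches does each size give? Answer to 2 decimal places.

S 18.20 inches; M 21.47 inches; 3XL 23.10 inches.

15/3.5 = 4.286 sts per in.
S: 78 / 4.286 = 18.200 → 18.20 in.
M: 92 / 4.286 = 21.467 → 21.47 in.
3XL: 99 / 4.286 = 23.100 → 23.10 in.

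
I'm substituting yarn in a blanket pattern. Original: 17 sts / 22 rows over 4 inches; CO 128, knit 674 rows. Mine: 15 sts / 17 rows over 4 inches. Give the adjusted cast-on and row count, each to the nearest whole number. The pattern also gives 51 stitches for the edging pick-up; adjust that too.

Cast on 113 stitches; work 521 rows; edging pick-up 45 stitches.

Stitches: 128 × 15/17 = 112.94 → 113.
Rows: 674 × 17/22 = 520.82 → 521.
edging pick-up: 51 × 15/17 = 45.00 → 45.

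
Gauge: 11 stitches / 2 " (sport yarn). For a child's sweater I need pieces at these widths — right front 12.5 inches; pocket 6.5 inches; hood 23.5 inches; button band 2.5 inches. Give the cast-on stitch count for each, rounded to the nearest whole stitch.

right front 69; pocket 36; hood 129; button band 14.

Rate = 11/2 = 5.5 sts per in.
right front: 12.5 × 5.5 = 68.75 → 69.
pocket: 6.5 × 5.5 = 35.75 → 36.
hood: 23.5 × 5.5 = 129.25 → 129.
button band: 2.5 × 5.5 = 13.75 → 14.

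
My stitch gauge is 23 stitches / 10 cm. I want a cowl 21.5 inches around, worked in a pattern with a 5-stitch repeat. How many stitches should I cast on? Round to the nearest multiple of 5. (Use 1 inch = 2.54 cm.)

21.5 in = 21.5 × 2.54 = 54.61 cm.
23 / 10 = 2.3 sts/cm.
54.61 × 2.3 = 125.60 sts.
→ 125.

125 stitches.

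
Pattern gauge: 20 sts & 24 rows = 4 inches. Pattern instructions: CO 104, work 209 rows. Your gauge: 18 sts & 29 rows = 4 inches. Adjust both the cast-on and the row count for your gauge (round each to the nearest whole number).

Stitches: 104 × 18/20 = 93.60 → 94.
Rows: 209 × 29/24 = 252.54 → 253.

Cast on 94 stitches; work 253 rows.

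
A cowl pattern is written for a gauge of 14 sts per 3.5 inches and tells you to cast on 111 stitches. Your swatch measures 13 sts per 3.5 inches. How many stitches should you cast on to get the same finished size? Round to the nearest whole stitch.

Scale factor = 13 / 14 = 0.929.
111 × 13 / 14 = 103.07 sts.
→ 103 sts.

CO 103 sts.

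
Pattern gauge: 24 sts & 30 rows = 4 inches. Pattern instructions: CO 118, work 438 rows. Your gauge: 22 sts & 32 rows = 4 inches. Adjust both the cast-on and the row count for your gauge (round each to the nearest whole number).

Stitches: 118 × 22/24 = 108.17 → 108.
Rows: 438 × 32/30 = 467.20 → 467.

Cast on 108 stitches; work 467 rows.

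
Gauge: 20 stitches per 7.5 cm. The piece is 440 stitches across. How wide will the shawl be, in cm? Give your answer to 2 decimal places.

165.00 cm.

20 stitches / 7.5 cm = 2.667 stitches per cm.
440 / 2.667 = 165.000 cm.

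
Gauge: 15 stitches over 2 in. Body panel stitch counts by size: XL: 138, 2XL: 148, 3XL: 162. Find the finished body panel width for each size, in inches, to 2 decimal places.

15/2 = 7.5 sts per in.
XL: 138 / 7.5 = 18.400 → 18.40 in.
2XL: 148 / 7.5 = 19.733 → 19.73 in.
3XL: 162 / 7.5 = 21.600 → 21.60 in.

XL 18.40 inches; 2XL 19.73 inches; 3XL 21.60 inches.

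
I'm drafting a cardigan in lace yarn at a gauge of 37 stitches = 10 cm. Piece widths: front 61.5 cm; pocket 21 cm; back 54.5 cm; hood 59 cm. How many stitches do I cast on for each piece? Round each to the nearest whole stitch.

front 228; pocket 78; back 202; hood 218.

Rate = 37/10 = 3.7 sts per cm.
front: 61.5 × 3.7 = 227.55 → 228.
pocket: 21 × 3.7 = 77.70 → 78.
back: 54.5 × 3.7 = 201.65 → 202.
hood: 59 × 3.7 = 218.30 → 218.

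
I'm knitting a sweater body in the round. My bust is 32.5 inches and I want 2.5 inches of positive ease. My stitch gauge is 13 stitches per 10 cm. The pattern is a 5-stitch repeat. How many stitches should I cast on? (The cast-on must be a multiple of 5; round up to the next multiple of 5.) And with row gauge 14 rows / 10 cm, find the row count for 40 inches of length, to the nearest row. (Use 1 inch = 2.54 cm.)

Cast on 120 stitches; work 142 rows.

Finished = 32.5 + 2.5 = 35 inches.
35 inches × 2.54 = 88.90 cm.
13/10 = 1.3 sts per cm; 88.90 × 1.3 = 115.57 sts.
Next multiple of 5 → 120.
40 inches = 101.60 cm; × 1.4 = 142.24 → 142 rows.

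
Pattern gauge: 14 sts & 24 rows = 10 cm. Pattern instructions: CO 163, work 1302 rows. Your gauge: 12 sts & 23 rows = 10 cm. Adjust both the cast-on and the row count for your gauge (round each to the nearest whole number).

Cast on 140 stitches; work 1248 rows.

Stitches: 163 × 12/14 = 139.71 → 140.
Rows: 1302 × 23/24 = 1247.75 → 1248.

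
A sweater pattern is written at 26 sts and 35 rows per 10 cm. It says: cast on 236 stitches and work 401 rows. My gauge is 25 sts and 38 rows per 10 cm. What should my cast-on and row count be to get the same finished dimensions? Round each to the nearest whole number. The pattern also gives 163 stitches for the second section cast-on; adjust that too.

Cast on 227 stitches; work 435 rows; second section cast-on 157 stitches.

Stitches: 236 × 25/26 = 226.92 → 227.
Rows: 401 × 38/35 = 435.37 → 435.
second section cast-on: 163 × 25/26 = 156.73 → 157.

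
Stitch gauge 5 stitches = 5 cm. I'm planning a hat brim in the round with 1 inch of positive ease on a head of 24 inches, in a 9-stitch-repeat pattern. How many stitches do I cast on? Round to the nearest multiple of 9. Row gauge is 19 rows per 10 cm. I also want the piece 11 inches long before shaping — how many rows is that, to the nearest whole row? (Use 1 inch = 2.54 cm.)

Cast on 63 stitches; work 53 rows.

Finished = 24 + 1 = 25 inches.
25 inches × 2.54 = 63.50 cm.
5/5 = 1 sts per cm; 63.50 × 1 = 63.50 sts.
Nearest multiple of 9 → 63.
11 inches = 27.94 cm; × 1.9 = 53.09 → 53 rows.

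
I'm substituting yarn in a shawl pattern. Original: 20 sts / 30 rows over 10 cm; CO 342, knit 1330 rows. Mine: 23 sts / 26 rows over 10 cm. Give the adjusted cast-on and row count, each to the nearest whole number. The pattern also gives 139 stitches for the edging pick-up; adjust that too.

Cast on 393 stitches; work 1153 rows; edging pick-up 160 stitches.

Stitches: 342 × 23/20 = 393.30 → 393.
Rows: 1330 × 26/30 = 1152.67 → 1153.
edging pick-up: 139 × 23/20 = 159.85 → 160.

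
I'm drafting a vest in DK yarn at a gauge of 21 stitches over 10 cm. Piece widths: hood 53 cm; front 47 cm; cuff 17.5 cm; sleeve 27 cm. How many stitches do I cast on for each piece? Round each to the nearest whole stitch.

hood 111; front 99; cuff 37; sleeve 57.

Rate = 21/10 = 2.1 sts per cm.
hood: 53 × 2.1 = 111.30 → 111.
front: 47 × 2.1 = 98.70 → 99.
cuff: 17.5 × 2.1 = 36.75 → 37.
sleeve: 27 × 2.1 = 56.70 → 57.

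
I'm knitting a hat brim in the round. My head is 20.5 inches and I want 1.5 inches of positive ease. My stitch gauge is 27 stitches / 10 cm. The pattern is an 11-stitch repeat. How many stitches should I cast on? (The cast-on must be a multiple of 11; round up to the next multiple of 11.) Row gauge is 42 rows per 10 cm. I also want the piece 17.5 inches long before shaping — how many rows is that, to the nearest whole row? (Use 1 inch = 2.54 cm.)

Cast on 154 stitches; work 187 rows.

Finished = 20.5 + 1.5 = 22 inches.
22 inches × 2.54 = 55.88 cm.
27/10 = 2.7 sts per cm; 55.88 × 2.7 = 150.88 sts.
Next multiple of 11 → 154.
17.5 inches = 44.45 cm; × 4.2 = 186.69 → 187 rows.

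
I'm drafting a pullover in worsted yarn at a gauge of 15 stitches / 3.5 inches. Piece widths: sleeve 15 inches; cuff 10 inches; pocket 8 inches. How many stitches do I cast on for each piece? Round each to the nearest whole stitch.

sleeve 64; cuff 43; pocket 34.

Rate = 15/3.5 = 4.286 sts per in.
sleeve: 15 × 4.286 = 64.29 → 64.
cuff: 10 × 4.286 = 42.86 → 43.
pocket: 8 × 4.286 = 34.29 → 34.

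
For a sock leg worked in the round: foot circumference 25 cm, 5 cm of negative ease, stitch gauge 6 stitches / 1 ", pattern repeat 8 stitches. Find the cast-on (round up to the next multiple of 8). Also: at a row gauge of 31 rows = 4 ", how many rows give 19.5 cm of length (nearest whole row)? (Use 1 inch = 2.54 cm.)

Cast on 48 stitches; work 59 rows.

Finished = 25 − 5 = 20 cm.
20 cm × 1/2.54 = 7.87 inches.
6/1 = 6 sts per in; 7.87 × 6 = 47.24 sts.
Next multiple of 8 → 48.
19.5 cm = 7.68 inches; × 7.75 = 59.50 → 59 rows.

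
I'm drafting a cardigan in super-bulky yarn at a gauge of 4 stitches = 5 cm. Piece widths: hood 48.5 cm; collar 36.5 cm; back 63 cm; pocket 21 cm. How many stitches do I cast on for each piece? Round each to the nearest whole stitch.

Rate = 4/5 = 0.8 sts per cm.
hood: 48.5 × 0.8 = 38.80 → 39.
collar: 36.5 × 0.8 = 29.20 → 29.
back: 63 × 0.8 = 50.40 → 50.
pocket: 21 × 0.8 = 16.80 → 17.

hood 39; collar 29; back 50; pocket 17.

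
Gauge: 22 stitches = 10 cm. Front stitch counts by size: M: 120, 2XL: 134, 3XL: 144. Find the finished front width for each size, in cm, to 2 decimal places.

M 54.55 cm; 2XL 60.91 cm; 3XL 65.45 cm.

22/10 = 2.2 sts per cm.
M: 120 / 2.2 = 54.545 → 54.55 cm.
2XL: 134 / 2.2 = 60.909 → 60.91 cm.
3XL: 144 / 2.2 = 65.455 → 65.45 cm.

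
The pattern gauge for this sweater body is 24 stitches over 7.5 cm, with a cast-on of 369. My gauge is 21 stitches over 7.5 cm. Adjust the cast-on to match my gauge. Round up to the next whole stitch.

Cast on 323 stitches.

Scale factor = 21 / 24 = 0.875.
369 × 21 / 24 = 322.88 sts.
→ 323 sts.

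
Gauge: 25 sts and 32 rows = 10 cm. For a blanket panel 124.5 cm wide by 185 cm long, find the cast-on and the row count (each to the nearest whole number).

Stitch gauge = 25/10 = 2.5 sts/cm; 124.5 × 2.5 = 311.25 → 311 sts.
Row gauge = 32/10 = 3.2 rows/cm; 185 × 3.2 = 592.00 → 592 rows.

Cast on 311 stitches and work 592 rows.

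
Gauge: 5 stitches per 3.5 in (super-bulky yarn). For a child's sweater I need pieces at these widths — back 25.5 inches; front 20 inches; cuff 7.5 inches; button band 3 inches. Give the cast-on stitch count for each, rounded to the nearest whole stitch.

Rate = 5/3.5 = 1.429 sts per in.
back: 25.5 × 1.429 = 36.43 → 36.
front: 20 × 1.429 = 28.57 → 29.
cuff: 7.5 × 1.429 = 10.71 → 11.
button band: 3 × 1.429 = 4.29 → 4.

back 36; front 29; cuff 11; button band 4.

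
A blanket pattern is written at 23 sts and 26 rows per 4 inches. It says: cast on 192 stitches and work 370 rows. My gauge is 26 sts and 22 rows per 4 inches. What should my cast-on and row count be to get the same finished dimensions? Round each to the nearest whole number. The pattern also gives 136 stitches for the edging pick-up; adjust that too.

Stitches: 192 × 26/23 = 217.04 → 217.
Rows: 370 × 22/26 = 313.08 → 313.
edging pick-up: 136 × 26/23 = 153.74 → 154.

Cast on 217 stitches; work 313 rows; edging pick-up 154 stitches.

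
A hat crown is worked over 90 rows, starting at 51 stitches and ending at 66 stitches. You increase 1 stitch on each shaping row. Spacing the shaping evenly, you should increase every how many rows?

Stitches to add: |66 − 51| = 15.
Shaping rows needed: 15 / 1 = 15.
90 rows / 15 = every 6 rows.

Increase every 6th row.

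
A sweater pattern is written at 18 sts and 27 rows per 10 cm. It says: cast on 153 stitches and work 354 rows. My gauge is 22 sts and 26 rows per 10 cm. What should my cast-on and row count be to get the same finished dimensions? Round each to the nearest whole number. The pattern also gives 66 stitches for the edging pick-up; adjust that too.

Cast on 187 stitches; work 341 rows; edging pick-up 81 stitches.

Stitches: 153 × 22/18 = 187.00 → 187.
Rows: 354 × 26/27 = 340.89 → 341.
edging pick-up: 66 × 22/18 = 80.67 → 81.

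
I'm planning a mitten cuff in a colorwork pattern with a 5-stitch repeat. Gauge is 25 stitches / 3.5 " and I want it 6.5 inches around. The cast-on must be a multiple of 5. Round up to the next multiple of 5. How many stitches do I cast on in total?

Cast on 50 stitches.

25 / 3.5 = 7.143 sts per inch.
6.5 × 7.143 = 46.43 sts.
Next multiple of 5: 50.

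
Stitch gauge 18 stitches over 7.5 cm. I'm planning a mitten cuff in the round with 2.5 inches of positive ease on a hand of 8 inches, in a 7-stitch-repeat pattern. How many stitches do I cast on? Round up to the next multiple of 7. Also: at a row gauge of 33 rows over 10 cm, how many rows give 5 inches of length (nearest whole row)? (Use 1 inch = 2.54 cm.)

Cast on 70 stitches; work 42 rows.

Finished = 8 + 2.5 = 10.5 inches.
10.5 inches × 2.54 = 26.67 cm.
18/7.5 = 2.4 sts per cm; 26.67 × 2.4 = 64.01 sts.
Next multiple of 7 → 70.
5 inches = 12.70 cm; × 3.3 = 41.91 → 42 rows.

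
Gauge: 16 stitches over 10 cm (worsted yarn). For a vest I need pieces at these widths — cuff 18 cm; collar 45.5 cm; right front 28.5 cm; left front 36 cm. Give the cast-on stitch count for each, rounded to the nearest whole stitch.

cuff 29; collar 73; right front 46; left front 58.

Rate = 16/10 = 1.6 sts per cm.
cuff: 18 × 1.6 = 28.80 → 29.
collar: 45.5 × 1.6 = 72.80 → 73.
right front: 28.5 × 1.6 = 45.60 → 46.
left front: 36 × 1.6 = 57.60 → 58.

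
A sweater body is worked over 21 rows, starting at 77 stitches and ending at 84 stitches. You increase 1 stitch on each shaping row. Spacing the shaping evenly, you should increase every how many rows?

Stitches to add: |84 − 77| = 7.
Shaping rows needed: 7 / 1 = 7.
21 rows / 7 = every 3 rows.

Increase every 3rd row.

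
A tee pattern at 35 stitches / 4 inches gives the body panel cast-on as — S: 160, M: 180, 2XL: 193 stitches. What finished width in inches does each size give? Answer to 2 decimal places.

S 18.29 inches; M 20.57 inches; 2XL 22.06 inches.

35/4 = 8.75 sts per in.
S: 160 / 8.75 = 18.286 → 18.29 in.
M: 180 / 8.75 = 20.571 → 20.57 in.
2XL: 193 / 8.75 = 22.057 → 22.06 in.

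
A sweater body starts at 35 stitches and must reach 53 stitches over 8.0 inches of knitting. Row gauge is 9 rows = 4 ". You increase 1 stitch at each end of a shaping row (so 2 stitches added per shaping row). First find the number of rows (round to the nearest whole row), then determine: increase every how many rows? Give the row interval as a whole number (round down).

Increase every 2nd row.

Rows = 8.0 × 2.25 = 18.0 → 18 rows.
Stitches to add: 18 → 9 shaping rows (at 2 st each).
18 / 9 = 2.00 → every 2 rows.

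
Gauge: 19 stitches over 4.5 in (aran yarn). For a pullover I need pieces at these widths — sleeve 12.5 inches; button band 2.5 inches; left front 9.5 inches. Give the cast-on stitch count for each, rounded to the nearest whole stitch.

Rate = 19/4.5 = 4.222 sts per in.
sleeve: 12.5 × 4.222 = 52.78 → 53.
button band: 2.5 × 4.222 = 10.56 → 11.
left front: 9.5 × 4.222 = 40.11 → 40.

sleeve 53; button band 11; left front 40.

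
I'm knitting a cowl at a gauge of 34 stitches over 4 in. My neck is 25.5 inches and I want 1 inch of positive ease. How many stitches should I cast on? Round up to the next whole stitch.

Finished = 25.5 + 1 = 26.5 in.
34 / 4 = 8.5 sts per inch.
26.50 × 8.5 = 225.25 sts.
→ 226 sts.

Cast on 226 stitches.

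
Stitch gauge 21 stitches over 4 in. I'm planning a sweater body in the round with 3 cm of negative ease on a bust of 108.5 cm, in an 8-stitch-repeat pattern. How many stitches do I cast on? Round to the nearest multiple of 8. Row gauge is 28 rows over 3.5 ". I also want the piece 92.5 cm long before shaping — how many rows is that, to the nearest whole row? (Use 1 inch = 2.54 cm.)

Cast on 216 stitches; work 291 rows.

Finished = 108.5 − 3 = 105.5 cm.
105.5 cm × 1/2.54 = 41.54 inches.
21/4 = 5.25 sts per in; 41.54 × 5.25 = 218.06 sts.
Nearest multiple of 8 → 216.
92.5 cm = 36.42 inches; × 8 = 291.34 → 291 rows.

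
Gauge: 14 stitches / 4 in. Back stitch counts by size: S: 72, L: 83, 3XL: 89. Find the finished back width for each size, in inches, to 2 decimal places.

S 20.57 inches; L 23.71 inches; 3XL 25.43 inches.

14/4 = 3.5 sts per in.
S: 72 / 3.5 = 20.571 → 20.57 in.
L: 83 / 3.5 = 23.714 → 23.71 in.
3XL: 89 / 3.5 = 25.429 → 25.43 in.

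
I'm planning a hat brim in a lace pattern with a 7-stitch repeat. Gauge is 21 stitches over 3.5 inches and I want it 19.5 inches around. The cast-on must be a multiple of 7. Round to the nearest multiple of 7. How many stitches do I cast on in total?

CO 119 sts.

21 / 3.5 = 6 sts per inch.
19.5 × 6 = 117.00 sts.
Nearest multiple of 7: 119.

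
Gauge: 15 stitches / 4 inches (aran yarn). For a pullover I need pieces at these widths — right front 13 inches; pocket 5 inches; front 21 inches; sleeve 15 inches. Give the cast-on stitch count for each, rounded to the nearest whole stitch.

Rate = 15/4 = 3.75 sts per in.
right front: 13 × 3.75 = 48.75 → 49.
pocket: 5 × 3.75 = 18.75 → 19.
front: 21 × 3.75 = 78.75 → 79.
sleeve: 15 × 3.75 = 56.25 → 56.

right front 49; pocket 19; front 79; sleeve 56.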